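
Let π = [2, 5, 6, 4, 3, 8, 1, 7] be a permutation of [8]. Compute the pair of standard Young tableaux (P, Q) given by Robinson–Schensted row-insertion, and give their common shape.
P = [1, 3, 6, 7] / [2, 8] / [4] / [5];  Q = [1, 2, 3, 6] / [4, 8] / [5] / [7];  common shape = (4, 2, 1, 1)

Row-insert the values π_1, π_2, … into P one at a time, bumping the leftmost entry strictly greater than the inserted value down to the next row. The recording tableau Q records, in position (i, j), the step at which that cell was added to P.
  Insert 2 (step 1): P = [2];  Q = [1]
  Insert 5 (step 2): P = [2, 5];  Q = [1, 2]
  Insert 6 (step 3): P = [2, 5, 6];  Q = [1, 2, 3]
  Insert 4 (step 4): P = [2, 4, 6] / [5];  Q = [1, 2, 3] / [4]
  Insert 3 (step 5): P = [2, 3, 6] / [4] / [5];  Q = [1, 2, 3] / [4] / [5]
  Insert 8 (step 6): P = [2, 3, 6, 8] / [4] / [5];  Q = [1, 2, 3, 6] / [4] / [5]
  Insert 1 (step 7): P = [1, 3, 6, 8] / [2] / [4] / [5];  Q = [1, 2, 3, 6] / [4] / [5] / [7]
  Insert 7 (step 8): P = [1, 3, 6, 7] / [2, 8] / [4] / [5];  Q = [1, 2, 3, 6] / [4, 8] / [5] / [7]
Final shape: (4, 2, 1, 1).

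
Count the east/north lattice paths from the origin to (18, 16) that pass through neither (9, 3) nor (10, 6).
Number of paths = 1782622006

Inclusion–exclusion. Total paths: C(34, 18) = 2203961430. Through P₁: C(12, 9)·C(22, 9) = 109432400. Through P₂: C(16, 10)·C(18, 8) = 350414064. Since P₁ is strictly southwest of P₂, a monotone path through both must visit P₁ then P₂; paths through both = C(12, 9)·C(4, 1)·C(18, 8) = 38507040. Avoid both = 2203961430 − 109432400 − 350414064 + 38507040 = 1782622006.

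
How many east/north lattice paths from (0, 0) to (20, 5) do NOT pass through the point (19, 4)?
Number of paths = 35420

Total paths from (0, 0) to (20, 5): C(25, 20) = 53130. Paths through (19, 4): (paths (0, 0) → (19, 4)) × (paths (19, 4) → (20, 5)) = C(23, 19) · C(2, 1) = 8855 · 2 = 17710. Avoidance count = 53130 − 17710 = 35420.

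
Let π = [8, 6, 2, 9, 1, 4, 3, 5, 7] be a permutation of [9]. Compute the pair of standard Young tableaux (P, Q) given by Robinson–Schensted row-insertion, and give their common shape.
P = [1, 3, 5, 7] / [2, 4] / [6, 9] / [8];  Q = [1, 4, 8, 9] / [2, 6] / [3, 7] / [5];  common shape = (4, 2, 2, 1)

Row-insert the values π_1, π_2, … into P one at a time, bumping the leftmost entry strictly greater than the inserted value down to the next row. The recording tableau Q records, in position (i, j), the step at which that cell was added to P.
  Insert 8 (step 1): P = [8];  Q = [1]
  Insert 6 (step 2): P = [6] / [8];  Q = [1] / [2]
  Insert 2 (step 3): P = [2] / [6] / [8];  Q = [1] / [2] / [3]
  Insert 9 (step 4): P = [2, 9] / [6] / [8];  Q = [1, 4] / [2] / [3]
  Insert 1 (step 5): P = [1, 9] / [2] / [6] / [8];  Q = [1, 4] / [2] / [3] / [5]
  Insert 4 (step 6): P = [1, 4] / [2, 9] / [6] / [8];  Q = [1, 4] / [2, 6] / [3] / [5]
  Insert 3 (step 7): P = [1, 3] / [2, 4] / [6, 9] / [8];  Q = [1, 4] / [2, 6] / [3, 7] / [5]
  Insert 5 (step 8): P = [1, 3, 5] / [2, 4] / [6, 9] / [8];  Q = [1, 4, 8] / [2, 6] / [3, 7] / [5]
  Insert 7 (step 9): P = [1, 3, 5, 7] / [2, 4] / [6, 9] / [8];  Q = [1, 4, 8, 9] / [2, 6] / [3, 7] / [5]
Final shape: (4, 2, 2, 1).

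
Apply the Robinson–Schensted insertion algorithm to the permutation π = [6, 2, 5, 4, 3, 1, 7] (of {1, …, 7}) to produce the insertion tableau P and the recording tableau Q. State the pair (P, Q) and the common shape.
P = [1, 3, 7] / [2] / [4] / [5] / [6];  Q = [1, 3, 7] / [2] / [4] / [5] / [6];  common shape = (3, 1, 1, 1, 1)

Row-insert the values π_1, π_2, … into P one at a time, bumping the leftmost entry strictly greater than the inserted value down to the next row. The recording tableau Q records, in position (i, j), the step at which that cell was added to P.
  Insert 6 (step 1): P = [6];  Q = [1]
  Insert 2 (step 2): P = [2] / [6];  Q = [1] / [2]
  Insert 5 (step 3): P = [2, 5] / [6];  Q = [1, 3] / [2]
  Insert 4 (step 4): P = [2, 4] / [5] / [6];  Q = [1, 3] / [2] / [4]
  Insert 3 (step 5): P = [2, 3] / [4] / [5] / [6];  Q = [1, 3] / [2] / [4] / [5]
  Insert 1 (step 6): P = [1, 3] / [2] / [4] / [5] / [6];  Q = [1, 3] / [2] / [4] / [5] / [6]
  Insert 7 (step 7): P = [1, 3, 7] / [2] / [4] / [5] / [6];  Q = [1, 3, 7] / [2] / [4] / [5] / [6]
Final shape: (3, 1, 1, 1, 1).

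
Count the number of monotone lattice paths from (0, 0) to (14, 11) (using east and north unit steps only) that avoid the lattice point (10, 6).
Number of paths = 3448392

Total paths from (0, 0) to (14, 11): C(25, 14) = 4457400. Paths through (10, 6): (paths (0, 0) → (10, 6)) × (paths (10, 6) → (14, 11)) = C(16, 10) · C(9, 4) = 8008 · 126 = 1009008. Avoidance count = 4457400 − 1009008 = 3448392.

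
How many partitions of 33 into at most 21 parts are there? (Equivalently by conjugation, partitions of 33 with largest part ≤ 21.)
p(33, parts ≤ 21) = 9948

Use the recurrence p(n, m) = p(n, m−1) + p(n−m, m): either the largest part is < m (count p(n, m−1)) or the largest part is exactly m (remove one copy of m, count p(n−m, m)). With p(0, ·) = 1 this gives p(33, parts ≤ 21) = 9948. (By conjugating Young diagrams, this also counts partitions of 33 into at most 21 parts.)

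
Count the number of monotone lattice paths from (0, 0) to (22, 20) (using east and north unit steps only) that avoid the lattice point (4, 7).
Number of paths = 445728092670

Total paths from (0, 0) to (22, 20): C(42, 22) = 513791607420. Paths through (4, 7): (paths (0, 0) → (4, 7)) × (paths (4, 7) → (22, 20)) = C(11, 4) · C(31, 18) = 330 · 206253075 = 68063514750. Avoidance count = 513791607420 − 68063514750 = 445728092670.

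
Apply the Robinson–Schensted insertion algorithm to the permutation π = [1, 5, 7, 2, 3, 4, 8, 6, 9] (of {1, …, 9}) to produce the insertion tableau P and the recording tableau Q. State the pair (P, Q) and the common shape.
P = [1, 2, 3, 4, 6, 9] / [5, 7, 8];  Q = [1, 2, 3, 6, 7, 9] / [4, 5, 8];  common shape = (6, 3)

Row-insert the values π_1, π_2, … into P one at a time, bumping the leftmost entry strictly greater than the inserted value down to the next row. The recording tableau Q records, in position (i, j), the step at which that cell was added to P.
  Insert 1 (step 1): P = [1];  Q = [1]
  Insert 5 (step 2): P = [1, 5];  Q = [1, 2]
  Insert 7 (step 3): P = [1, 5, 7];  Q = [1, 2, 3]
  Insert 2 (step 4): P = [1, 2, 7] / [5];  Q = [1, 2, 3] / [4]
  Insert 3 (step 5): P = [1, 2, 3] / [5, 7];  Q = [1, 2, 3] / [4, 5]
  Insert 4 (step 6): P = [1, 2, 3, 4] / [5, 7];  Q = [1, 2, 3, 6] / [4, 5]
  Insert 8 (step 7): P = [1, 2, 3, 4, 8] / [5, 7];  Q = [1, 2, 3, 6, 7] / [4, 5]
  Insert 6 (step 8): P = [1, 2, 3, 4, 6] / [5, 7, 8];  Q = [1, 2, 3, 6, 7] / [4, 5, 8]
  Insert 9 (step 9): P = [1, 2, 3, 4, 6, 9] / [5, 7, 8];  Q = [1, 2, 3, 6, 7, 9] / [4, 5, 8]
Final shape: (6, 3).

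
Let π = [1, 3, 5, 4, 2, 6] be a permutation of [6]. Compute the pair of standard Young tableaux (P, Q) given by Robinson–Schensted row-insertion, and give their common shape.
P = [1, 2, 4, 6] / [3] / [5];  Q = [1, 2, 3, 6] / [4] / [5];  common shape = (4, 1, 1)

Row-insert the values π_1, π_2, … into P one at a time, bumping the leftmost entry strictly greater than the inserted value down to the next row. The recording tableau Q records, in position (i, j), the step at which that cell was added to P.
  Insert 1 (step 1): P = [1];  Q = [1]
  Insert 3 (step 2): P = [1, 3];  Q = [1, 2]
  Insert 5 (step 3): P = [1, 3, 5];  Q = [1, 2, 3]
  Insert 4 (step 4): P = [1, 3, 4] / [5];  Q = [1, 2, 3] / [4]
  Insert 2 (step 5): P = [1, 2, 4] / [3] / [5];  Q = [1, 2, 3] / [4] / [5]
  Insert 6 (step 6): P = [1, 2, 4, 6] / [3] / [5];  Q = [1, 2, 3, 6] / [4] / [5]
Final shape: (4, 1, 1).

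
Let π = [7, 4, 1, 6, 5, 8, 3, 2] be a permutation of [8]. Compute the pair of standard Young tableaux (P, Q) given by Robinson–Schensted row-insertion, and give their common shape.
P = [1, 2, 8] / [3, 5] / [4] / [6] / [7];  Q = [1, 4, 6] / [2, 5] / [3] / [7] / [8];  common shape = (3, 2, 1, 1, 1)

Row-insert the values π_1, π_2, … into P one at a time, bumping the leftmost entry strictly greater than the inserted value down to the next row. The recording tableau Q records, in position (i, j), the step at which that cell was added to P.
  Insert 7 (step 1): P = [7];  Q = [1]
  Insert 4 (step 2): P = [4] / [7];  Q = [1] / [2]
  Insert 1 (step 3): P = [1] / [4] / [7];  Q = [1] / [2] / [3]
  Insert 6 (step 4): P = [1, 6] / [4] / [7];  Q = [1, 4] / [2] / [3]
  Insert 5 (step 5): P = [1, 5] / [4, 6] / [7];  Q = [1, 4] / [2, 5] / [3]
  Insert 8 (step 6): P = [1, 5, 8] / [4, 6] / [7];  Q = [1, 4, 6] / [2, 5] / [3]
  Insert 3 (step 7): P = [1, 3, 8] / [4, 5] / [6] / [7];  Q = [1, 4, 6] / [2, 5] / [3] / [7]
  Insert 2 (step 8): P = [1, 2, 8] / [3, 5] / [4] / [6] / [7];  Q = [1, 4, 6] / [2, 5] / [3] / [7] / [8]
Final shape: (3, 2, 1, 1, 1).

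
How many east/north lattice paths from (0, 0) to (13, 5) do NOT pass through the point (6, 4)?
Number of paths = 6888

Total paths from (0, 0) to (13, 5): C(18, 13) = 8568. Paths through (6, 4): (paths (0, 0) → (6, 4)) × (paths (6, 4) → (13, 5)) = C(10, 6) · C(8, 7) = 210 · 8 = 1680. Avoidance count = 8568 − 1680 = 6888.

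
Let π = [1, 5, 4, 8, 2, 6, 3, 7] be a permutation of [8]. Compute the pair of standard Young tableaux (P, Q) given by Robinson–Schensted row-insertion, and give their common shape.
P = [1, 2, 3, 7] / [4, 6] / [5, 8];  Q = [1, 2, 4, 8] / [3, 6] / [5, 7];  common shape = (4, 2, 2)

Row-insert the values π_1, π_2, … into P one at a time, bumping the leftmost entry strictly greater than the inserted value down to the next row. The recording tableau Q records, in position (i, j), the step at which that cell was added to P.
  Insert 1 (step 1): P = [1];  Q = [1]
  Insert 5 (step 2): P = [1, 5];  Q = [1, 2]
  Insert 4 (step 3): P = [1, 4] / [5];  Q = [1, 2] / [3]
  Insert 8 (step 4): P = [1, 4, 8] / [5];  Q = [1, 2, 4] / [3]
  Insert 2 (step 5): P = [1, 2, 8] / [4] / [5];  Q = [1, 2, 4] / [3] / [5]
  Insert 6 (step 6): P = [1, 2, 6] / [4, 8] / [5];  Q = [1, 2, 4] / [3, 6] / [5]
  Insert 3 (step 7): P = [1, 2, 3] / [4, 6] / [5, 8];  Q = [1, 2, 4] / [3, 6] / [5, 7]
  Insert 7 (step 8): P = [1, 2, 3, 7] / [4, 6] / [5, 8];  Q = [1, 2, 4, 8] / [3, 6] / [5, 7]
Final shape: (4, 2, 2).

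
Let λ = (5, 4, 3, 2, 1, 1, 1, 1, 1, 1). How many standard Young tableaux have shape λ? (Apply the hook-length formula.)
# SYT of shape (5, 4, 3, 2, 1, 1, 1, 1, 1, 1) = 53209728

Hook-length formula: f^λ = n! / Π hook(c), product over all cells c of the Young diagram. For λ = (5, 4, 3, 2, 1, 1, 1, 1, 1, 1), n = 20 boxes. Hook lengths by row (left-to-right, top-to-bottom): [14, 7, 5, 3, 1]; [12, 5, 3, 1]; [10, 3, 1]; [8, 1]; [6]; [5]; [4]; [3]; [2]; [1]. Product of hooks = 45722880000. So f^λ = 20! / 45722880000 = 2432902008176640000 / 45722880000 = 53209728.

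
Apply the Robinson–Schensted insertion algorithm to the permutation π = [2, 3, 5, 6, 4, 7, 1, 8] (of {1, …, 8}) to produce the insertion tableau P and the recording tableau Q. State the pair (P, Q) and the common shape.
P = [1, 3, 4, 6, 7, 8] / [2] / [5];  Q = [1, 2, 3, 4, 6, 8] / [5] / [7];  common shape = (6, 1, 1)

Row-insert the values π_1, π_2, … into P one at a time, bumping the leftmost entry strictly greater than the inserted value down to the next row. The recording tableau Q records, in position (i, j), the step at which that cell was added to P.
  Insert 2 (step 1): P = [2];  Q = [1]
  Insert 3 (step 2): P = [2, 3];  Q = [1, 2]
  Insert 5 (step 3): P = [2, 3, 5];  Q = [1, 2, 3]
  Insert 6 (step 4): P = [2, 3, 5, 6];  Q = [1, 2, 3, 4]
  Insert 4 (step 5): P = [2, 3, 4, 6] / [5];  Q = [1, 2, 3, 4] / [5]
  Insert 7 (step 6): P = [2, 3, 4, 6, 7] / [5];  Q = [1, 2, 3, 4, 6] / [5]
  Insert 1 (step 7): P = [1, 3, 4, 6, 7] / [2] / [5];  Q = [1, 2, 3, 4, 6] / [5] / [7]
  Insert 8 (step 8): P = [1, 3, 4, 6, 7, 8] / [2] / [5];  Q = [1, 2, 3, 4, 6, 8] / [5] / [7]
Final shape: (6, 1, 1).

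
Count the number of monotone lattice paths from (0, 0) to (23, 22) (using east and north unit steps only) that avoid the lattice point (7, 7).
Number of paths = 3085261414560

Total paths from (0, 0) to (23, 22): C(45, 23) = 4116715363800. Paths through (7, 7): (paths (0, 0) → (7, 7)) × (paths (7, 7) → (23, 22)) = C(14, 7) · C(31, 16) = 3432 · 300540195 = 1031453949240. Avoidance count = 4116715363800 − 1031453949240 = 3085261414560.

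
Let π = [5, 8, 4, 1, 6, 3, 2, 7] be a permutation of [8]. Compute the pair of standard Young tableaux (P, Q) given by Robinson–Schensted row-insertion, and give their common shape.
P = [1, 2, 7] / [3, 6] / [4, 8] / [5];  Q = [1, 2, 8] / [3, 5] / [4, 6] / [7];  common shape = (3, 2, 2, 1)

Row-insert the values π_1, π_2, … into P one at a time, bumping the leftmost entry strictly greater than the inserted value down to the next row. The recording tableau Q records, in position (i, j), the step at which that cell was added to P.
  Insert 5 (step 1): P = [5];  Q = [1]
  Insert 8 (step 2): P = [5, 8];  Q = [1, 2]
  Insert 4 (step 3): P = [4, 8] / [5];  Q = [1, 2] / [3]
  Insert 1 (step 4): P = [1, 8] / [4] / [5];  Q = [1, 2] / [3] / [4]
  Insert 6 (step 5): P = [1, 6] / [4, 8] / [5];  Q = [1, 2] / [3, 5] / [4]
  Insert 3 (step 6): P = [1, 3] / [4, 6] / [5, 8];  Q = [1, 2] / [3, 5] / [4, 6]
  Insert 2 (step 7): P = [1, 2] / [3, 6] / [4, 8] / [5];  Q = [1, 2] / [3, 5] / [4, 6] / [7]
  Insert 7 (step 8): P = [1, 2, 7] / [3, 6] / [4, 8] / [5];  Q = [1, 2, 8] / [3, 5] / [4, 6] / [7]
Final shape: (3, 2, 2, 1).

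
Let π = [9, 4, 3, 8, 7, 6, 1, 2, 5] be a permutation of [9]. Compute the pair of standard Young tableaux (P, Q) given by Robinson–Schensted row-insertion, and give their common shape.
P = [1, 2, 5] / [3, 6] / [4, 7] / [8] / [9];  Q = [1, 4, 9] / [2, 5] / [3, 8] / [6] / [7];  common shape = (3, 2, 2, 1, 1)

Row-insert the values π_1, π_2, … into P one at a time, bumping the leftmost entry strictly greater than the inserted value down to the next row. The recording tableau Q records, in position (i, j), the step at which that cell was added to P.
  Insert 9 (step 1): P = [9];  Q = [1]
  Insert 4 (step 2): P = [4] / [9];  Q = [1] / [2]
  Insert 3 (step 3): P = [3] / [4] / [9];  Q = [1] / [2] / [3]
  Insert 8 (step 4): P = [3, 8] / [4] / [9];  Q = [1, 4] / [2] / [3]
  Insert 7 (step 5): P = [3, 7] / [4, 8] / [9];  Q = [1, 4] / [2, 5] / [3]
  Insert 6 (step 6): P = [3, 6] / [4, 7] / [8] / [9];  Q = [1, 4] / [2, 5] / [3] / [6]
  Insert 1 (step 7): P = [1, 6] / [3, 7] / [4] / [8] / [9];  Q = [1, 4] / [2, 5] / [3] / [6] / [7]
  Insert 2 (step 8): P = [1, 2] / [3, 6] / [4, 7] / [8] / [9];  Q = [1, 4] / [2, 5] / [3, 8] / [6] / [7]
  Insert 5 (step 9): P = [1, 2, 5] / [3, 6] / [4, 7] / [8] / [9];  Q = [1, 4, 9] / [2, 5] / [3, 8] / [6] / [7]
Final shape: (3, 2, 2, 1, 1).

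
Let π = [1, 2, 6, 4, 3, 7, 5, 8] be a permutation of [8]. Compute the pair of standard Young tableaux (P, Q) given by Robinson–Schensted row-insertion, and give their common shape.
P = [1, 2, 3, 5, 8] / [4, 7] / [6];  Q = [1, 2, 3, 6, 8] / [4, 7] / [5];  common shape = (5, 2, 1)

Row-insert the values π_1, π_2, … into P one at a time, bumping the leftmost entry strictly greater than the inserted value down to the next row. The recording tableau Q records, in position (i, j), the step at which that cell was added to P.
  Insert 1 (step 1): P = [1];  Q = [1]
  Insert 2 (step 2): P = [1, 2];  Q = [1, 2]
  Insert 6 (step 3): P = [1, 2, 6];  Q = [1, 2, 3]
  Insert 4 (step 4): P = [1, 2, 4] / [6];  Q = [1, 2, 3] / [4]
  Insert 3 (step 5): P = [1, 2, 3] / [4] / [6];  Q = [1, 2, 3] / [4] / [5]
  Insert 7 (step 6): P = [1, 2, 3, 7] / [4] / [6];  Q = [1, 2, 3, 6] / [4] / [5]
  Insert 5 (step 7): P = [1, 2, 3, 5] / [4, 7] / [6];  Q = [1, 2, 3, 6] / [4, 7] / [5]
  Insert 8 (step 8): P = [1, 2, 3, 5, 8] / [4, 7] / [6];  Q = [1, 2, 3, 6, 8] / [4, 7] / [5]
Final shape: (5, 2, 1).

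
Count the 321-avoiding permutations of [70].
C_70 = 1321422108420282270489942177190229544600

These 321-avoiding permutations are counted by the Catalan number C_n = (1/(n + 1)) · C(2n, n). For n = 70: C_70 = (1/71) · C(140, 70) = 93820969697840041204785894580506297666600/71 = 1321422108420282270489942177190229544600.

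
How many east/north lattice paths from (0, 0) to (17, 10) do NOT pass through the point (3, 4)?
Number of paths = 7079685

Total paths from (0, 0) to (17, 10): C(27, 17) = 8436285. Paths through (3, 4): (paths (0, 0) → (3, 4)) × (paths (3, 4) → (17, 10)) = C(7, 3) · C(20, 14) = 35 · 38760 = 1356600. Avoidance count = 8436285 − 1356600 = 7079685.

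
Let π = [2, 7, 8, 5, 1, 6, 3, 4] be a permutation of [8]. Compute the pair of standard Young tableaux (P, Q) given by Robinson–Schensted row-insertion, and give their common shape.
P = [1, 3, 4] / [2, 5, 6] / [7, 8];  Q = [1, 2, 3] / [4, 6, 8] / [5, 7];  common shape = (3, 3, 2)

Row-insert the values π_1, π_2, … into P one at a time, bumping the leftmost entry strictly greater than the inserted value down to the next row. The recording tableau Q records, in position (i, j), the step at which that cell was added to P.
  Insert 2 (step 1): P = [2];  Q = [1]
  Insert 7 (step 2): P = [2, 7];  Q = [1, 2]
  Insert 8 (step 3): P = [2, 7, 8];  Q = [1, 2, 3]
  Insert 5 (step 4): P = [2, 5, 8] / [7];  Q = [1, 2, 3] / [4]
  Insert 1 (step 5): P = [1, 5, 8] / [2] / [7];  Q = [1, 2, 3] / [4] / [5]
  Insert 6 (step 6): P = [1, 5, 6] / [2, 8] / [7];  Q = [1, 2, 3] / [4, 6] / [5]
  Insert 3 (step 7): P = [1, 3, 6] / [2, 5] / [7, 8];  Q = [1, 2, 3] / [4, 6] / [5, 7]
  Insert 4 (step 8): P = [1, 3, 4] / [2, 5, 6] / [7, 8];  Q = [1, 2, 3] / [4, 6, 8] / [5, 7]
Final shape: (3, 3, 2).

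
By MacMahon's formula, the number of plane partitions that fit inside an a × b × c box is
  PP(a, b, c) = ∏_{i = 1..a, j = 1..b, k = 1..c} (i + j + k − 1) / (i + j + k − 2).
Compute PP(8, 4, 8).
PP(8, 4, 8) = 15484613937936

Evaluate the triple product over i = 1..8, j = 1..4, k = 1..8. The factors are (2/1) · (3/2) · (4/3) · (5/4) · (6/5) · (7/6) · (8/7) · (9/8) · … (256 factors total). The numerators and denominators telescope so the product is an integer; carrying out the multiplication exactly gives PP(8, 4, 8) = 15484613937936.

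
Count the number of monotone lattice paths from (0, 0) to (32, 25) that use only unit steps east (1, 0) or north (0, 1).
Number of paths = 9929472283517787

A monotone lattice path from (0, 0) to (32, 25) consists of 32 east steps and 25 north steps in some order, so it is determined by which 32 of the 57 steps are east. The count is C(57, 32) = 9929472283517787.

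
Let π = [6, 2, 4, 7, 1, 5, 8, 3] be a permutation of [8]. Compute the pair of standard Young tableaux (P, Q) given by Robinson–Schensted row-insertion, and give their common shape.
P = [1, 3, 5, 8] / [2, 4] / [6, 7];  Q = [1, 3, 4, 7] / [2, 6] / [5, 8];  common shape = (4, 2, 2)

Row-insert the values π_1, π_2, … into P one at a time, bumping the leftmost entry strictly greater than the inserted value down to the next row. The recording tableau Q records, in position (i, j), the step at which that cell was added to P.
  Insert 6 (step 1): P = [6];  Q = [1]
  Insert 2 (step 2): P = [2] / [6];  Q = [1] / [2]
  Insert 4 (step 3): P = [2, 4] / [6];  Q = [1, 3] / [2]
  Insert 7 (step 4): P = [2, 4, 7] / [6];  Q = [1, 3, 4] / [2]
  Insert 1 (step 5): P = [1, 4, 7] / [2] / [6];  Q = [1, 3, 4] / [2] / [5]
  Insert 5 (step 6): P = [1, 4, 5] / [2, 7] / [6];  Q = [1, 3, 4] / [2, 6] / [5]
  Insert 8 (step 7): P = [1, 4, 5, 8] / [2, 7] / [6];  Q = [1, 3, 4, 7] / [2, 6] / [5]
  Insert 3 (step 8): P = [1, 3, 5, 8] / [2, 4] / [6, 7];  Q = [1, 3, 4, 7] / [2, 6] / [5, 8]
Final shape: (4, 2, 2).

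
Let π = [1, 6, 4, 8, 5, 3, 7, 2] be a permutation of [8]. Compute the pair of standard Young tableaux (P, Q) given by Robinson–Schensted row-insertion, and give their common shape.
P = [1, 2, 5, 7] / [3, 8] / [4] / [6];  Q = [1, 2, 4, 7] / [3, 5] / [6] / [8];  common shape = (4, 2, 1, 1)

Row-insert the values π_1, π_2, … into P one at a time, bumping the leftmost entry strictly greater than the inserted value down to the next row. The recording tableau Q records, in position (i, j), the step at which that cell was added to P.
  Insert 1 (step 1): P = [1];  Q = [1]
  Insert 6 (step 2): P = [1, 6];  Q = [1, 2]
  Insert 4 (step 3): P = [1, 4] / [6];  Q = [1, 2] / [3]
  Insert 8 (step 4): P = [1, 4, 8] / [6];  Q = [1, 2, 4] / [3]
  Insert 5 (step 5): P = [1, 4, 5] / [6, 8];  Q = [1, 2, 4] / [3, 5]
  Insert 3 (step 6): P = [1, 3, 5] / [4, 8] / [6];  Q = [1, 2, 4] / [3, 5] / [6]
  Insert 7 (step 7): P = [1, 3, 5, 7] / [4, 8] / [6];  Q = [1, 2, 4, 7] / [3, 5] / [6]
  Insert 2 (step 8): P = [1, 2, 5, 7] / [3, 8] / [4] / [6];  Q = [1, 2, 4, 7] / [3, 5] / [6] / [8]
Final shape: (4, 2, 1, 1).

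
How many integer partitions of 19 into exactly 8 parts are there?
p(19, 8 parts) = 52

Partitions of n into exactly k parts are in bijection with partitions of n − k into at most k parts (subtract 1 from each part). So p(19, exactly 8) = p(11, parts ≤ 8). Computing via the recurrence p(m, j) = p(m, j−1) + p(m−j, j) gives 52.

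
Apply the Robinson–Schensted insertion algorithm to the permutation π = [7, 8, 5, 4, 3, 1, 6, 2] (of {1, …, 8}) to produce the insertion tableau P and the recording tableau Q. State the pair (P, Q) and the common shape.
P = [1, 2] / [3, 6] / [4, 8] / [5] / [7];  Q = [1, 2] / [3, 7] / [4, 8] / [5] / [6];  common shape = (2, 2, 2, 1, 1)

Row-insert the values π_1, π_2, … into P one at a time, bumping the leftmost entry strictly greater than the inserted value down to the next row. The recording tableau Q records, in position (i, j), the step at which that cell was added to P.
  Insert 7 (step 1): P = [7];  Q = [1]
  Insert 8 (step 2): P = [7, 8];  Q = [1, 2]
  Insert 5 (step 3): P = [5, 8] / [7];  Q = [1, 2] / [3]
  Insert 4 (step 4): P = [4, 8] / [5] / [7];  Q = [1, 2] / [3] / [4]
  Insert 3 (step 5): P = [3, 8] / [4] / [5] / [7];  Q = [1, 2] / [3] / [4] / [5]
  Insert 1 (step 6): P = [1, 8] / [3] / [4] / [5] / [7];  Q = [1, 2] / [3] / [4] / [5] / [6]
  Insert 6 (step 7): P = [1, 6] / [3, 8] / [4] / [5] / [7];  Q = [1, 2] / [3, 7] / [4] / [5] / [6]
  Insert 2 (step 8): P = [1, 2] / [3, 6] / [4, 8] / [5] / [7];  Q = [1, 2] / [3, 7] / [4, 8] / [5] / [6]
Final shape: (2, 2, 2, 1, 1).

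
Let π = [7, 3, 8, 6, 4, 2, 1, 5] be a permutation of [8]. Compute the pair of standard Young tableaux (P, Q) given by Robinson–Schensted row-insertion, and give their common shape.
P = [1, 4, 5] / [2, 8] / [3] / [6] / [7];  Q = [1, 3, 8] / [2, 4] / [5] / [6] / [7];  common shape = (3, 2, 1, 1, 1)

Row-insert the values π_1, π_2, … into P one at a time, bumping the leftmost entry strictly greater than the inserted value down to the next row. The recording tableau Q records, in position (i, j), the step at which that cell was added to P.
  Insert 7 (step 1): P = [7];  Q = [1]
  Insert 3 (step 2): P = [3] / [7];  Q = [1] / [2]
  Insert 8 (step 3): P = [3, 8] / [7];  Q = [1, 3] / [2]
  Insert 6 (step 4): P = [3, 6] / [7, 8];  Q = [1, 3] / [2, 4]
  Insert 4 (step 5): P = [3, 4] / [6, 8] / [7];  Q = [1, 3] / [2, 4] / [5]
  Insert 2 (step 6): P = [2, 4] / [3, 8] / [6] / [7];  Q = [1, 3] / [2, 4] / [5] / [6]
  Insert 1 (step 7): P = [1, 4] / [2, 8] / [3] / [6] / [7];  Q = [1, 3] / [2, 4] / [5] / [6] / [7]
  Insert 5 (step 8): P = [1, 4, 5] / [2, 8] / [3] / [6] / [7];  Q = [1, 3, 8] / [2, 4] / [5] / [6] / [7]
Final shape: (3, 2, 1, 1, 1).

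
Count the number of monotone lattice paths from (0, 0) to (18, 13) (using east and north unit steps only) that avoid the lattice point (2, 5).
Number of paths = 190808184

Total paths from (0, 0) to (18, 13): C(31, 18) = 206253075. Paths through (2, 5): (paths (0, 0) → (2, 5)) × (paths (2, 5) → (18, 13)) = C(7, 2) · C(24, 16) = 21 · 735471 = 15444891. Avoidance count = 206253075 − 15444891 = 190808184.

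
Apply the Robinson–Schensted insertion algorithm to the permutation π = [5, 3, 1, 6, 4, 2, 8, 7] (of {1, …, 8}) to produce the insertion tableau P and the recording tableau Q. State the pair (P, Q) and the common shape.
P = [1, 2, 7] / [3, 4, 8] / [5, 6];  Q = [1, 4, 7] / [2, 5, 8] / [3, 6];  common shape = (3, 3, 2)

Row-insert the values π_1, π_2, … into P one at a time, bumping the leftmost entry strictly greater than the inserted value down to the next row. The recording tableau Q records, in position (i, j), the step at which that cell was added to P.
  Insert 5 (step 1): P = [5];  Q = [1]
  Insert 3 (step 2): P = [3] / [5];  Q = [1] / [2]
  Insert 1 (step 3): P = [1] / [3] / [5];  Q = [1] / [2] / [3]
  Insert 6 (step 4): P = [1, 6] / [3] / [5];  Q = [1, 4] / [2] / [3]
  Insert 4 (step 5): P = [1, 4] / [3, 6] / [5];  Q = [1, 4] / [2, 5] / [3]
  Insert 2 (step 6): P = [1, 2] / [3, 4] / [5, 6];  Q = [1, 4] / [2, 5] / [3, 6]
  Insert 8 (step 7): P = [1, 2, 8] / [3, 4] / [5, 6];  Q = [1, 4, 7] / [2, 5] / [3, 6]
  Insert 7 (step 8): P = [1, 2, 7] / [3, 4, 8] / [5, 6];  Q = [1, 4, 7] / [2, 5, 8] / [3, 6]
Final shape: (3, 3, 2).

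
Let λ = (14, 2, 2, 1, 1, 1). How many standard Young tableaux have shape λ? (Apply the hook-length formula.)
# SYT of shape (14, 2, 2, 1, 1, 1) = 1039584

Hook-length formula: f^λ = n! / Π hook(c), product over all cells c of the Young diagram. For λ = (14, 2, 2, 1, 1, 1), n = 21 boxes. Hook lengths by row (left-to-right, top-to-bottom): [19, 15, 12, 11, 10, 9, 8, 7, 6, 5, 4, 3, 2, 1]; [6, 2]; [5, 1]; [3]; [2]; [1]. Product of hooks = 49145564160000. So f^λ = 21! / 49145564160000 = 51090942171709440000 / 49145564160000 = 1039584.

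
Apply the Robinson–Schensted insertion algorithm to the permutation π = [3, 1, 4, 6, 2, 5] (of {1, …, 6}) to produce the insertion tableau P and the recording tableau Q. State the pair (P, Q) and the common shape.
P = [1, 2, 5] / [3, 4, 6];  Q = [1, 3, 4] / [2, 5, 6];  common shape = (3, 3)

Row-insert the values π_1, π_2, … into P one at a time, bumping the leftmost entry strictly greater than the inserted value down to the next row. The recording tableau Q records, in position (i, j), the step at which that cell was added to P.
  Insert 3 (step 1): P = [3];  Q = [1]
  Insert 1 (step 2): P = [1] / [3];  Q = [1] / [2]
  Insert 4 (step 3): P = [1, 4] / [3];  Q = [1, 3] / [2]
  Insert 6 (step 4): P = [1, 4, 6] / [3];  Q = [1, 3, 4] / [2]
  Insert 2 (step 5): P = [1, 2, 6] / [3, 4];  Q = [1, 3, 4] / [2, 5]
  Insert 5 (step 6): P = [1, 2, 5] / [3, 4, 6];  Q = [1, 3, 4] / [2, 5, 6]
Final shape: (3, 3).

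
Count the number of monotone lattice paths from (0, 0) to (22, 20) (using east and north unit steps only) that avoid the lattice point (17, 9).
Number of paths = 500143573020

Total paths from (0, 0) to (22, 20): C(42, 22) = 513791607420. Paths through (17, 9): (paths (0, 0) → (17, 9)) × (paths (17, 9) → (22, 20)) = C(26, 17) · C(16, 5) = 3124550 · 4368 = 13648034400. Avoidance count = 513791607420 − 13648034400 = 500143573020.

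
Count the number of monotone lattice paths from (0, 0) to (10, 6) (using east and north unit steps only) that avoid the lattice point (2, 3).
Number of paths = 6358

Total paths from (0, 0) to (10, 6): C(16, 10) = 8008. Paths through (2, 3): (paths (0, 0) → (2, 3)) × (paths (2, 3) → (10, 6)) = C(5, 2) · C(11, 8) = 10 · 165 = 1650. Avoidance count = 8008 − 1650 = 6358.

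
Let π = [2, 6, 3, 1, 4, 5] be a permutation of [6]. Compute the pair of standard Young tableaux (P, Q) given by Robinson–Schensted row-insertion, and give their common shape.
P = [1, 3, 4, 5] / [2] / [6];  Q = [1, 2, 5, 6] / [3] / [4];  common shape = (4, 1, 1)

Row-insert the values π_1, π_2, … into P one at a time, bumping the leftmost entry strictly greater than the inserted value down to the next row. The recording tableau Q records, in position (i, j), the step at which that cell was added to P.
  Insert 2 (step 1): P = [2];  Q = [1]
  Insert 6 (step 2): P = [2, 6];  Q = [1, 2]
  Insert 3 (step 3): P = [2, 3] / [6];  Q = [1, 2] / [3]
  Insert 1 (step 4): P = [1, 3] / [2] / [6];  Q = [1, 2] / [3] / [4]
  Insert 4 (step 5): P = [1, 3, 4] / [2] / [6];  Q = [1, 2, 5] / [3] / [4]
  Insert 5 (step 6): P = [1, 3, 4, 5] / [2] / [6];  Q = [1, 2, 5, 6] / [3] / [4]
Final shape: (4, 1, 1).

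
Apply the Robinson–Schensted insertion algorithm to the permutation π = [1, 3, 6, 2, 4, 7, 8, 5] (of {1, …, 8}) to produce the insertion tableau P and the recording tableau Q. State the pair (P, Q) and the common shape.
P = [1, 2, 4, 5, 8] / [3, 6, 7];  Q = [1, 2, 3, 6, 7] / [4, 5, 8];  common shape = (5, 3)

Row-insert the values π_1, π_2, … into P one at a time, bumping the leftmost entry strictly greater than the inserted value down to the next row. The recording tableau Q records, in position (i, j), the step at which that cell was added to P.
  Insert 1 (step 1): P = [1];  Q = [1]
  Insert 3 (step 2): P = [1, 3];  Q = [1, 2]
  Insert 6 (step 3): P = [1, 3, 6];  Q = [1, 2, 3]
  Insert 2 (step 4): P = [1, 2, 6] / [3];  Q = [1, 2, 3] / [4]
  Insert 4 (step 5): P = [1, 2, 4] / [3, 6];  Q = [1, 2, 3] / [4, 5]
  Insert 7 (step 6): P = [1, 2, 4, 7] / [3, 6];  Q = [1, 2, 3, 6] / [4, 5]
  Insert 8 (step 7): P = [1, 2, 4, 7, 8] / [3, 6];  Q = [1, 2, 3, 6, 7] / [4, 5]
  Insert 5 (step 8): P = [1, 2, 4, 5, 8] / [3, 6, 7];  Q = [1, 2, 3, 6, 7] / [4, 5, 8]
Final shape: (5, 3).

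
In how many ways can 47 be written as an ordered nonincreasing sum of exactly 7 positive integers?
p(47, 7 parts) = 6430

Partitions of n into exactly k parts are in bijection with partitions of n − k into at most k parts (subtract 1 from each part). So p(47, exactly 7) = p(40, parts ≤ 7). Computing via the recurrence p(m, j) = p(m, j−1) + p(m−j, j) gives 6430.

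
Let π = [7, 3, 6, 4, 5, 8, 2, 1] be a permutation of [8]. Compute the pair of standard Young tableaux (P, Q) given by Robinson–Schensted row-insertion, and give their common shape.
P = [1, 4, 5, 8] / [2] / [3] / [6] / [7];  Q = [1, 3, 5, 6] / [2] / [4] / [7] / [8];  common shape = (4, 1, 1, 1, 1)

Row-insert the values π_1, π_2, … into P one at a time, bumping the leftmost entry strictly greater than the inserted value down to the next row. The recording tableau Q records, in position (i, j), the step at which that cell was added to P.
  Insert 7 (step 1): P = [7];  Q = [1]
  Insert 3 (step 2): P = [3] / [7];  Q = [1] / [2]
  Insert 6 (step 3): P = [3, 6] / [7];  Q = [1, 3] / [2]
  Insert 4 (step 4): P = [3, 4] / [6] / [7];  Q = [1, 3] / [2] / [4]
  Insert 5 (step 5): P = [3, 4, 5] / [6] / [7];  Q = [1, 3, 5] / [2] / [4]
  Insert 8 (step 6): P = [3, 4, 5, 8] / [6] / [7];  Q = [1, 3, 5, 6] / [2] / [4]
  Insert 2 (step 7): P = [2, 4, 5, 8] / [3] / [6] / [7];  Q = [1, 3, 5, 6] / [2] / [4] / [7]
  Insert 1 (step 8): P = [1, 4, 5, 8] / [2] / [3] / [6] / [7];  Q = [1, 3, 5, 6] / [2] / [4] / [7] / [8]
Final shape: (4, 1, 1, 1, 1).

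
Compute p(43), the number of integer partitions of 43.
p(43) = 63261

Compute p(n) via the recurrence p(n, m) = p(n, m−1) + p(n−m, m), where p(n, m) counts partitions of n with all parts ≤ m and p(n) = p(n, n). The base cases are p(0, m) = 1 and p(n, 0) = 0 for n > 0. Filling the table yields p(43) = 63261. (Euler's pentagonal recurrence is an alternative.)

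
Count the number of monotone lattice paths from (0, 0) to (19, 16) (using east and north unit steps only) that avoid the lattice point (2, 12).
Number of paths = 4059384315

Total paths from (0, 0) to (19, 16): C(35, 19) = 4059928950. Paths through (2, 12): (paths (0, 0) → (2, 12)) × (paths (2, 12) → (19, 16)) = C(14, 2) · C(21, 17) = 91 · 5985 = 544635. Avoidance count = 4059928950 − 544635 = 4059384315.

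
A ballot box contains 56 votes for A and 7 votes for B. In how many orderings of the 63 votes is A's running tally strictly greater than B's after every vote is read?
Strict-lead orderings = 430321633

Total orderings of the 63 votes with 56 for A: C(63, 56) = 553270671. By the Bertrand ballot formula (Cycle Lemma / reflection principle), the number of orderings in which A is strictly ahead of B throughout is (p − q)/(p + q) · C(p + q, p) = (56 − 7)/(56 + 7) · 553270671 = 430321633.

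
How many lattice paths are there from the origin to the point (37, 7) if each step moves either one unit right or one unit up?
Number of paths = 38320568

A monotone lattice path from (0, 0) to (37, 7) consists of 37 east steps and 7 north steps in some order, so it is determined by which 37 of the 44 steps are east. The count is C(44, 37) = 38320568.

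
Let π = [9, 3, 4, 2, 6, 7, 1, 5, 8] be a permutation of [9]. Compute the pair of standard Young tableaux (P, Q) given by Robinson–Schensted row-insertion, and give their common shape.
P = [1, 4, 5, 7, 8] / [2, 6] / [3] / [9];  Q = [1, 3, 5, 6, 9] / [2, 8] / [4] / [7];  common shape = (5, 2, 1, 1)

Row-insert the values π_1, π_2, … into P one at a time, bumping the leftmost entry strictly greater than the inserted value down to the next row. The recording tableau Q records, in position (i, j), the step at which that cell was added to P.
  Insert 9 (step 1): P = [9];  Q = [1]
  Insert 3 (step 2): P = [3] / [9];  Q = [1] / [2]
  Insert 4 (step 3): P = [3, 4] / [9];  Q = [1, 3] / [2]
  Insert 2 (step 4): P = [2, 4] / [3] / [9];  Q = [1, 3] / [2] / [4]
  Insert 6 (step 5): P = [2, 4, 6] / [3] / [9];  Q = [1, 3, 5] / [2] / [4]
  Insert 7 (step 6): P = [2, 4, 6, 7] / [3] / [9];  Q = [1, 3, 5, 6] / [2] / [4]
  Insert 1 (step 7): P = [1, 4, 6, 7] / [2] / [3] / [9];  Q = [1, 3, 5, 6] / [2] / [4] / [7]
  Insert 5 (step 8): P = [1, 4, 5, 7] / [2, 6] / [3] / [9];  Q = [1, 3, 5, 6] / [2, 8] / [4] / [7]
  Insert 8 (step 9): P = [1, 4, 5, 7, 8] / [2, 6] / [3] / [9];  Q = [1, 3, 5, 6, 9] / [2, 8] / [4] / [7]
Final shape: (5, 2, 1, 1).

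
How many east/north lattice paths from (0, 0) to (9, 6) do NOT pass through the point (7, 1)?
Number of paths = 4837

Total paths from (0, 0) to (9, 6): C(15, 9) = 5005. Paths through (7, 1): (paths (0, 0) → (7, 1)) × (paths (7, 1) → (9, 6)) = C(8, 7) · C(7, 2) = 8 · 21 = 168. Avoidance count = 5005 − 168 = 4837.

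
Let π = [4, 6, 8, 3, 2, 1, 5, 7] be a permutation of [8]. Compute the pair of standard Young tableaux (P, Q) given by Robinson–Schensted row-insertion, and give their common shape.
P = [1, 5, 7] / [2, 6, 8] / [3] / [4];  Q = [1, 2, 3] / [4, 7, 8] / [5] / [6];  common shape = (3, 3, 1, 1)

Row-insert the values π_1, π_2, … into P one at a time, bumping the leftmost entry strictly greater than the inserted value down to the next row. The recording tableau Q records, in position (i, j), the step at which that cell was added to P.
  Insert 4 (step 1): P = [4];  Q = [1]
  Insert 6 (step 2): P = [4, 6];  Q = [1, 2]
  Insert 8 (step 3): P = [4, 6, 8];  Q = [1, 2, 3]
  Insert 3 (step 4): P = [3, 6, 8] / [4];  Q = [1, 2, 3] / [4]
  Insert 2 (step 5): P = [2, 6, 8] / [3] / [4];  Q = [1, 2, 3] / [4] / [5]
  Insert 1 (step 6): P = [1, 6, 8] / [2] / [3] / [4];  Q = [1, 2, 3] / [4] / [5] / [6]
  Insert 5 (step 7): P = [1, 5, 8] / [2, 6] / [3] / [4];  Q = [1, 2, 3] / [4, 7] / [5] / [6]
  Insert 7 (step 8): P = [1, 5, 7] / [2, 6, 8] / [3] / [4];  Q = [1, 2, 3] / [4, 7, 8] / [5] / [6]
Final shape: (3, 3, 1, 1).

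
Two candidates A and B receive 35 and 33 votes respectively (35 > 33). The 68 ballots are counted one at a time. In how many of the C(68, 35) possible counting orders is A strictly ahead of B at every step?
Strict-lead orderings = 812944042149730764

Total orderings of the 68 votes with 35 for A: C(68, 35) = 27640097433090845976. By the Bertrand ballot formula (Cycle Lemma / reflection principle), the number of orderings in which A is strictly ahead of B throughout is (p − q)/(p + q) · C(p + q, p) = (35 − 33)/(35 + 33) · 27640097433090845976 = 812944042149730764.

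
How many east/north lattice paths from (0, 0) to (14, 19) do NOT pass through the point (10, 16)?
Number of paths = 632898475

Total paths from (0, 0) to (14, 19): C(33, 14) = 818809200. Paths through (10, 16): (paths (0, 0) → (10, 16)) × (paths (10, 16) → (14, 19)) = C(26, 10) · C(7, 4) = 5311735 · 35 = 185910725. Avoidance count = 818809200 − 185910725 = 632898475.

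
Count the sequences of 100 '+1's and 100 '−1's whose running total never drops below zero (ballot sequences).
C_100 = 896519947090131496687170070074100632420837521538745909320

These ballot sequences are counted by the Catalan number C_n = (1/(n + 1)) · C(2n, n). For n = 100: C_100 = (1/101) · C(200, 100) = 90548514656103281165404177077484163874504589675413336841320/101 = 896519947090131496687170070074100632420837521538745909320.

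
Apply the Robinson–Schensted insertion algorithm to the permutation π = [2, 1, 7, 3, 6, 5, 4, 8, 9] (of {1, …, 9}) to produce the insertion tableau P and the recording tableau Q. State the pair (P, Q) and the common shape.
P = [1, 3, 4, 8, 9] / [2, 5] / [6] / [7];  Q = [1, 3, 5, 8, 9] / [2, 4] / [6] / [7];  common shape = (5, 2, 1, 1)

Row-insert the values π_1, π_2, … into P one at a time, bumping the leftmost entry strictly greater than the inserted value down to the next row. The recording tableau Q records, in position (i, j), the step at which that cell was added to P.
  Insert 2 (step 1): P = [2];  Q = [1]
  Insert 1 (step 2): P = [1] / [2];  Q = [1] / [2]
  Insert 7 (step 3): P = [1, 7] / [2];  Q = [1, 3] / [2]
  Insert 3 (step 4): P = [1, 3] / [2, 7];  Q = [1, 3] / [2, 4]
  Insert 6 (step 5): P = [1, 3, 6] / [2, 7];  Q = [1, 3, 5] / [2, 4]
  Insert 5 (step 6): P = [1, 3, 5] / [2, 6] / [7];  Q = [1, 3, 5] / [2, 4] / [6]
  Insert 4 (step 7): P = [1, 3, 4] / [2, 5] / [6] / [7];  Q = [1, 3, 5] / [2, 4] / [6] / [7]
  Insert 8 (step 8): P = [1, 3, 4, 8] / [2, 5] / [6] / [7];  Q = [1, 3, 5, 8] / [2, 4] / [6] / [7]
  Insert 9 (step 9): P = [1, 3, 4, 8, 9] / [2, 5] / [6] / [7];  Q = [1, 3, 5, 8, 9] / [2, 4] / [6] / [7]
Final shape: (5, 2, 1, 1).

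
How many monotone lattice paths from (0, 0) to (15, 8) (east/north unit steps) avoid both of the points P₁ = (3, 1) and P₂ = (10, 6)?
Number of paths = 187122

Inclusion–exclusion. Total paths: C(23, 15) = 490314. Through P₁: C(4, 3)·C(19, 12) = 201552. Through P₂: C(16, 10)·C(7, 5) = 168168. Since P₁ is strictly southwest of P₂, a monotone path through both must visit P₁ then P₂; paths through both = C(4, 3)·C(12, 7)·C(7, 5) = 66528. Avoid both = 490314 − 201552 − 168168 + 66528 = 187122.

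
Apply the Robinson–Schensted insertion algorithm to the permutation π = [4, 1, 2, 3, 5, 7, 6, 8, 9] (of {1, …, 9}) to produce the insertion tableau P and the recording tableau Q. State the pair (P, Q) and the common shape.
P = [1, 2, 3, 5, 6, 8, 9] / [4, 7];  Q = [1, 3, 4, 5, 6, 8, 9] / [2, 7];  common shape = (7, 2)

Row-insert the values π_1, π_2, … into P one at a time, bumping the leftmost entry strictly greater than the inserted value down to the next row. The recording tableau Q records, in position (i, j), the step at which that cell was added to P.
  Insert 4 (step 1): P = [4];  Q = [1]
  Insert 1 (step 2): P = [1] / [4];  Q = [1] / [2]
  Insert 2 (step 3): P = [1, 2] / [4];  Q = [1, 3] / [2]
  Insert 3 (step 4): P = [1, 2, 3] / [4];  Q = [1, 3, 4] / [2]
  Insert 5 (step 5): P = [1, 2, 3, 5] / [4];  Q = [1, 3, 4, 5] / [2]
  Insert 7 (step 6): P = [1, 2, 3, 5, 7] / [4];  Q = [1, 3, 4, 5, 6] / [2]
  Insert 6 (step 7): P = [1, 2, 3, 5, 6] / [4, 7];  Q = [1, 3, 4, 5, 6] / [2, 7]
  Insert 8 (step 8): P = [1, 2, 3, 5, 6, 8] / [4, 7];  Q = [1, 3, 4, 5, 6, 8] / [2, 7]
  Insert 9 (step 9): P = [1, 2, 3, 5, 6, 8, 9] / [4, 7];  Q = [1, 3, 4, 5, 6, 8, 9] / [2, 7]
Final shape: (7, 2).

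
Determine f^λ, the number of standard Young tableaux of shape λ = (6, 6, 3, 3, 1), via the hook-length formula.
# SYT of shape (6, 6, 3, 3, 1) = 16628040

Hook-length formula: f^λ = n! / Π hook(c), product over all cells c of the Young diagram. For λ = (6, 6, 3, 3, 1), n = 19 boxes. Hook lengths by row (left-to-right, top-to-bottom): [10, 8, 7, 4, 3, 2]; [9, 7, 6, 3, 2, 1]; [5, 3, 2]; [4, 2, 1]; [1]. Product of hooks = 7315660800. So f^λ = 19! / 7315660800 = 121645100408832000 / 7315660800 = 16628040.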